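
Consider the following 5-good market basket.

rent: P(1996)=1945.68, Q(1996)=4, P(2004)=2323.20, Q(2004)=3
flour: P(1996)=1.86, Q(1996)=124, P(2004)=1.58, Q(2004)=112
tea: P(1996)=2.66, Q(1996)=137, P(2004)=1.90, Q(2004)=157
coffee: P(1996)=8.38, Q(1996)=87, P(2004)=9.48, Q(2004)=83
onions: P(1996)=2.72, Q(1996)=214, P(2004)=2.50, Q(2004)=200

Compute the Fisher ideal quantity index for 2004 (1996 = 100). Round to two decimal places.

79.05

Laspeyres component (base-period weights):
ΣP(1996)Q(2004) = 1945.68×3 + 1.86×112 + 2.66×157 + 8.38×83 + 2.72×200 = 5837.04 + 208.32 + 417.62 + 695.54 + 544 = 7702.52
ΣP(1996)Q(1996) = 1945.68×4 + 1.86×124 + 2.66×137 + 8.38×87 + 2.72×214 = 7782.72 + 230.64 + 364.42 + 729.06 + 582.08 = 9688.92
L = 7702.52 / 9688.92 × 100 = 79.4982
Paasche component (current-period weights):
ΣP(2004)Q(2004) = 2323.20×3 + 1.58×112 + 1.90×157 + 9.48×83 + 2.50×200 = 6969.6 + 176.96 + 298.3 + 786.84 + 500 = 8731.7
ΣP(2004)Q(1996) = 2323.20×4 + 1.58×124 + 1.90×137 + 9.48×87 + 2.50×214 = 9292.8 + 195.92 + 260.3 + 824.76 + 535 = 11108.78
P = 8731.7 / 11108.78 × 100 = 78.6018
Fisher = √(L × P) = √(79.4982 × 78.6018) = 79.0487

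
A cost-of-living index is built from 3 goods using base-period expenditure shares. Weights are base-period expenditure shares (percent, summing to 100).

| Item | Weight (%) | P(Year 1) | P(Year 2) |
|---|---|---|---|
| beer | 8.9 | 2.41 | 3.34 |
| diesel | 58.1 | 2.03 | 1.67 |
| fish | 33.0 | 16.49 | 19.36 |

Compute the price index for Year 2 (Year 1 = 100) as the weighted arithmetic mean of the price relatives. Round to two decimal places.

beer: 8.9 × (3.34/2.41) = 8.9 × 1.385892 = 12.3344
diesel: 58.1 × (1.67/2.03) = 58.1 × 0.822660 = 47.7966
fish: 33.0 × (19.36/16.49) = 33.0 × 1.174045 = 38.7435
Index = Σ wᵢ·(p₁ᵢ/p₀ᵢ) = 12.3344 + 47.7966 + 38.7435 = 98.8745

98.87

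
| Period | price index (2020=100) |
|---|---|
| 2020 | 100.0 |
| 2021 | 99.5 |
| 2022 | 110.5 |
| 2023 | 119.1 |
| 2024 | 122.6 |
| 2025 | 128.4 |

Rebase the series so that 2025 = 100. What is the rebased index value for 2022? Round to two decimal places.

Rebased(2022) = 110.5 / 128.4 × 100 = 86.0592

86.06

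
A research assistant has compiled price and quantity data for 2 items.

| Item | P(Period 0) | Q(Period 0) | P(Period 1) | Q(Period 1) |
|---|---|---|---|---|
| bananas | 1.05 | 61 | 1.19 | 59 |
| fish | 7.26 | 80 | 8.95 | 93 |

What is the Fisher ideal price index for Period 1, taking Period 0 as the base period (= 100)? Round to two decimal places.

122.37

Laspeyres component (base-period weights):
ΣP(Period 1)Q(Period 0) = 1.19×61 + 8.95×80 = 72.59 + 716 = 788.59
ΣP(Period 0)Q(Period 0) = 1.05×61 + 7.26×80 = 64.05 + 580.8 = 644.85
L = 788.59 / 644.85 × 100 = 122.2905
Paasche component (current-period weights):
ΣP(Period 1)Q(Period 1) = 1.19×59 + 8.95×93 = 70.21 + 832.35 = 902.56
ΣP(Period 0)Q(Period 1) = 1.05×59 + 7.26×93 = 61.95 + 675.18 = 737.13
P = 902.56 / 737.13 × 100 = 122.4424
Fisher = √(L × P) = √(122.2905 × 122.4424) = 122.3664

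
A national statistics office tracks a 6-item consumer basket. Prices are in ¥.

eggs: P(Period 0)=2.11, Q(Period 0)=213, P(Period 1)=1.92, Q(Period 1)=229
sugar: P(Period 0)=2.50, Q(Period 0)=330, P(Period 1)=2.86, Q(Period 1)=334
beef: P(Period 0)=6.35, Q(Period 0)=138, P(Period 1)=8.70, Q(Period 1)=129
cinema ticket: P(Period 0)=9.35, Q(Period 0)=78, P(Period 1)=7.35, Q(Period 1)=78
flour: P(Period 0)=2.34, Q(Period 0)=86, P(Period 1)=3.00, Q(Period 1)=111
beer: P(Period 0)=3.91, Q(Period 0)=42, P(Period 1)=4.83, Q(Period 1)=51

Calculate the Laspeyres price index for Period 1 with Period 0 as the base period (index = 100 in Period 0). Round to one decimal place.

110.5

Laspeyres price index uses base-period quantities as weights.
ΣP(Period 1)·Q(Period 0) = 1.92×213 + 2.86×330 + 8.70×138 + 7.35×78 + 3.00×86 + 4.83×42 = 408.96 + 943.8 + 1200.6 + 573.3 + 258 + 202.86 = 3587.52
ΣP(Period 0)·Q(Period 0) = 2.11×213 + 2.50×330 + 6.35×138 + 9.35×78 + 2.34×86 + 3.91×42 = 449.43 + 825 + 876.3 + 729.3 + 201.24 + 164.22 = 3245.49
Index = 3587.52 / 3245.49 × 100 = 110.5386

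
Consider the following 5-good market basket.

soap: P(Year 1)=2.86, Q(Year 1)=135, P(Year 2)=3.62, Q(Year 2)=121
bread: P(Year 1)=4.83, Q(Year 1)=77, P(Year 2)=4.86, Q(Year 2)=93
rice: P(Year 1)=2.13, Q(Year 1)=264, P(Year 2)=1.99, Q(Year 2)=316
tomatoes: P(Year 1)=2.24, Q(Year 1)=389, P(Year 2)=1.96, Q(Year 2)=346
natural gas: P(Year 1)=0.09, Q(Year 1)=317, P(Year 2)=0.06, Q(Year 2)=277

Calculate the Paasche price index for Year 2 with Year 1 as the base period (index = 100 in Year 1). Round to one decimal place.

97.6

Paasche price index uses current-period quantities as weights.
ΣP(Year 2)·Q(Year 2) = 3.62×121 + 4.86×93 + 1.99×316 + 1.96×346 + 0.06×277 = 438.02 + 451.98 + 628.84 + 678.16 + 16.62 = 2213.62
ΣP(Year 1)·Q(Year 2) = 2.86×121 + 4.83×93 + 2.13×316 + 2.24×346 + 0.09×277 = 346.06 + 449.19 + 673.08 + 775.04 + 24.93 = 2268.3
Index = 2213.62 / 2268.3 × 100 = 97.5894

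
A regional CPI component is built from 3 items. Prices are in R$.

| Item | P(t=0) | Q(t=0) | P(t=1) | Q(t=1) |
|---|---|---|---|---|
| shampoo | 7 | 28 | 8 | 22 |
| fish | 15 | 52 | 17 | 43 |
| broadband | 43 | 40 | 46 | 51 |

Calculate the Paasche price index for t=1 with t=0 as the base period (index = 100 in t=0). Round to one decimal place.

108.7

Paasche price index uses current-period quantities as weights.
ΣP(t=1)·Q(t=1) = 8×22 + 17×43 + 46×51 = 176 + 731 + 2346 = 3253
ΣP(t=0)·Q(t=1) = 7×22 + 15×43 + 43×51 = 154 + 645 + 2193 = 2992
Index = 3253 / 2992 × 100 = 108.7233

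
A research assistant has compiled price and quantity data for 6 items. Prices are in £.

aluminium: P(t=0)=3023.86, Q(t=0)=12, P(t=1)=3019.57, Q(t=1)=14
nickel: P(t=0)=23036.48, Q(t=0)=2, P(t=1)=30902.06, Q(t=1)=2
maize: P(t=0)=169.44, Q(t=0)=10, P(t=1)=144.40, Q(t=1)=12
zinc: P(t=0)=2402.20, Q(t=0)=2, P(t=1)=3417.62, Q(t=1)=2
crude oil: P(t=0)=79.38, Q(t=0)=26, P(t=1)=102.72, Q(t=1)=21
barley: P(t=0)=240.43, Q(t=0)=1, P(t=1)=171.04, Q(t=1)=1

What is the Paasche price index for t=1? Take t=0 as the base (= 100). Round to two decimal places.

Paasche price index uses current-period quantities as weights.
ΣP(t=1)·Q(t=1) = 3019.57×14 + 30902.06×2 + 144.40×12 + 3417.62×2 + 102.72×21 + 171.04×1 = 42273.98 + 61804.12 + 1732.8 + 6835.24 + 2157.12 + 171.04 = 114974.3
ΣP(t=0)·Q(t=1) = 3023.86×14 + 23036.48×2 + 169.44×12 + 2402.20×2 + 79.38×21 + 240.43×1 = 42334.04 + 46072.96 + 2033.28 + 4804.4 + 1666.98 + 240.43 = 97152.09
Index = 114974.3 / 97152.09 × 100 = 118.3446

118.34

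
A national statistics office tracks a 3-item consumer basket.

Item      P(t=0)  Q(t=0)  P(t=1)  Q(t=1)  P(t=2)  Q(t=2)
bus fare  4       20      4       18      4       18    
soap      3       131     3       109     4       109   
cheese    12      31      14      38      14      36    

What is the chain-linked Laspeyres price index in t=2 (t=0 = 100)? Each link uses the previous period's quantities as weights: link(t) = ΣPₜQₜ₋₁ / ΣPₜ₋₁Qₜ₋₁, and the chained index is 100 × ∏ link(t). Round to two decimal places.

119.90

Link t=0→t=1:
ΣP(t=1)Q(t=0) = 4×20 + 3×131 + 14×31 = 80 + 393 + 434 = 907
ΣP(t=0)Q(t=0) = 4×20 + 3×131 + 12×31 = 80 + 393 + 372 = 845
link = 907/845 = 1.073373
Link t=1→t=2:
ΣP(t=2)Q(t=1) = 4×18 + 4×109 + 14×38 = 72 + 436 + 532 = 1040
ΣP(t=1)Q(t=1) = 4×18 + 3×109 + 14×38 = 72 + 327 + 532 = 931
link = 1040/931 = 1.117078
Chained index = 100 × 1.073373 × 1.117078 = 119.9042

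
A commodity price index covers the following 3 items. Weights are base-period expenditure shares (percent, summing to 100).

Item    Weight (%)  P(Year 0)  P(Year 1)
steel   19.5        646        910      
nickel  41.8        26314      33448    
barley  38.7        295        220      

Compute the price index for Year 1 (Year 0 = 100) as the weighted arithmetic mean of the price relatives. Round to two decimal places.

steel: 19.5 × (910/646) = 19.5 × 1.408669 = 27.4690
nickel: 41.8 × (33448/26314) = 41.8 × 1.271110 = 53.1324
barley: 38.7 × (220/295) = 38.7 × 0.745763 = 28.8610
Index = Σ wᵢ·(p₁ᵢ/p₀ᵢ) = 27.4690 + 53.1324 + 28.8610 = 109.4625

109.46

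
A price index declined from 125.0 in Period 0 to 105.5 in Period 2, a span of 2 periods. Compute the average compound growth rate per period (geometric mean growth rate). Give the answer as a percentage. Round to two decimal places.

-8.13%

Growth factor = (105.5/125.0)^(1/2) = (0.844000)^(1/2) = 0.918695
Growth rate = 0.918695 − 1 = -0.081305 = -8.1305%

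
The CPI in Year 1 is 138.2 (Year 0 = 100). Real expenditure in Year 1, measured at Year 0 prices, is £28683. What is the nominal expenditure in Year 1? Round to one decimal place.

Nominal = Real × (Index/100) = 28683 × (138.2/100)
        = 28683 × 1.382 = 39639.9060

39639.9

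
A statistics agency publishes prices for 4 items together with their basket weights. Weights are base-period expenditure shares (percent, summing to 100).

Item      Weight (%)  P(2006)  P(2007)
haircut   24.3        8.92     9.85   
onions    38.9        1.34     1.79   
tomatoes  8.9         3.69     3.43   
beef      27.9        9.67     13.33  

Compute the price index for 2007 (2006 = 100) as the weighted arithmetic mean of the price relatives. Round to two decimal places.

125.53

haircut: 24.3 × (9.85/8.92) = 24.3 × 1.104260 = 26.8335
onions: 38.9 × (1.79/1.34) = 38.9 × 1.335821 = 51.9634
tomatoes: 8.9 × (3.43/3.69) = 8.9 × 0.929539 = 8.2729
beef: 27.9 × (13.33/9.67) = 27.9 × 1.378490 = 38.4599
Index = Σ wᵢ·(p₁ᵢ/p₀ᵢ) = 26.8335 + 51.9634 + 8.2729 + 38.4599 = 125.5297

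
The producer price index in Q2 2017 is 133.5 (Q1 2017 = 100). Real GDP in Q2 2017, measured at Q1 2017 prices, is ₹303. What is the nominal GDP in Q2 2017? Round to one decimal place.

Nominal = Real × (Index/100) = 303 × (133.5/100)
        = 303 × 1.335 = 404.5050

404.5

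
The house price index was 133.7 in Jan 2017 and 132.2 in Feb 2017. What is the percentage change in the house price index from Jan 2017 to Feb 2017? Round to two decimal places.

Change = (132.2 − 133.7) / 133.7 × 100
       = -1.5 / 133.7 × 100 = -1.1219%

-1.12%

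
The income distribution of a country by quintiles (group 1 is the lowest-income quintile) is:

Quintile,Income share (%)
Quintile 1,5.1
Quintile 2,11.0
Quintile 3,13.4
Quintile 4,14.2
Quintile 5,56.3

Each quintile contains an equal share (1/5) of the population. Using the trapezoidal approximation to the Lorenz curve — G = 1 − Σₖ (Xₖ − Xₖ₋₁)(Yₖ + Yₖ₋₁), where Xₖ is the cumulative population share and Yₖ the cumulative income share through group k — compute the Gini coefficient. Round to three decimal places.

Cumulative income shares Yₖ: 0.0510, 0.1610, 0.2950, 0.4370, 1.0000
Σ (Xₖ−Xₖ₋₁)(Yₖ+Yₖ₋₁) = (1/5)(0.0510+0.0000) + (1/5)(0.1610+0.0510) + (1/5)(0.2950+0.1610) + (1/5)(0.4370+0.2950) + (1/5)(1.0000+0.4370)
  = 0.0102 + 0.0424 + 0.0912 + 0.1464 + 0.2874 = 0.5776
G = 1 − 0.5776 = 0.4224

0.422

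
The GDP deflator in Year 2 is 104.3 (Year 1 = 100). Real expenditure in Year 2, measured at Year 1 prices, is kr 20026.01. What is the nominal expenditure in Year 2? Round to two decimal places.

Nominal = Real × (Index/100) = 20026.01 × (104.3/100)
        = 20026.01 × 1.043 = 20887.1284

20887.13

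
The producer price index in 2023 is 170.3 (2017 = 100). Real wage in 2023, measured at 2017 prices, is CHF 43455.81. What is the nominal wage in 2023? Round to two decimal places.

Nominal = Real × (Index/100) = 43455.81 × (170.3/100)
        = 43455.81 × 1.703 = 74005.2444

74005.24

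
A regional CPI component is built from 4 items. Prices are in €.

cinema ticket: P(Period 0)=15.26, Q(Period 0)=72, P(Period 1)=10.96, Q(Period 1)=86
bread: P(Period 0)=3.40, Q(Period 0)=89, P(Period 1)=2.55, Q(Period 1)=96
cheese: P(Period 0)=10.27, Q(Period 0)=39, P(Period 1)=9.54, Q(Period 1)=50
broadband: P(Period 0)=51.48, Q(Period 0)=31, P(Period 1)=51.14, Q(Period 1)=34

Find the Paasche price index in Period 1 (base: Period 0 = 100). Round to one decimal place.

87.2

Paasche price index uses current-period quantities as weights.
ΣP(Period 1)·Q(Period 1) = 10.96×86 + 2.55×96 + 9.54×50 + 51.14×34 = 942.56 + 244.8 + 477 + 1738.76 = 3403.12
ΣP(Period 0)·Q(Period 1) = 15.26×86 + 3.40×96 + 10.27×50 + 51.48×34 = 1312.36 + 326.4 + 513.5 + 1750.32 = 3902.58
Index = 3403.12 / 3902.58 × 100 = 87.2018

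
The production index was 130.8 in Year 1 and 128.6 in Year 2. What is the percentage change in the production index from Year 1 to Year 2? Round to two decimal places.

-1.68%

Change = (128.6 − 130.8) / 130.8 × 100
       = -2.2 / 130.8 × 100 = -1.6820%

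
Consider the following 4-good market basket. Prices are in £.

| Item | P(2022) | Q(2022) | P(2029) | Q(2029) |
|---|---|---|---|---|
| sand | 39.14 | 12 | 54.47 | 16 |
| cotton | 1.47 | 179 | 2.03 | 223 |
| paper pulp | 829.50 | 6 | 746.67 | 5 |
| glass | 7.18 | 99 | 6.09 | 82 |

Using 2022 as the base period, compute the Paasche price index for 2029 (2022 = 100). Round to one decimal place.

Paasche price index uses current-period quantities as weights.
ΣP(2029)·Q(2029) = 54.47×16 + 2.03×223 + 746.67×5 + 6.09×82 = 871.52 + 452.69 + 3733.35 + 499.38 = 5556.94
ΣP(2022)·Q(2029) = 39.14×16 + 1.47×223 + 829.50×5 + 7.18×82 = 626.24 + 327.81 + 4147.5 + 588.76 = 5690.31
Index = 5556.94 / 5690.31 × 100 = 97.6562

97.7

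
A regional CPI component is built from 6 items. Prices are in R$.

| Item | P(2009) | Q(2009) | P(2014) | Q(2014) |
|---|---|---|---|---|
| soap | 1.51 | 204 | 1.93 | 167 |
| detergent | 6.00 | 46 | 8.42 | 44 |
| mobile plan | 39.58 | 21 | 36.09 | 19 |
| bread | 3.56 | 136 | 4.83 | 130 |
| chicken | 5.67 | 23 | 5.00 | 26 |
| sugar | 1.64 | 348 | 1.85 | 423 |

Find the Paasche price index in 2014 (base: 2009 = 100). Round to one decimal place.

Paasche price index uses current-period quantities as weights.
ΣP(2014)·Q(2014) = 1.93×167 + 8.42×44 + 36.09×19 + 4.83×130 + 5.00×26 + 1.85×423 = 322.31 + 370.48 + 685.71 + 627.9 + 130 + 782.55 = 2918.95
ΣP(2009)·Q(2014) = 1.51×167 + 6.00×44 + 39.58×19 + 3.56×130 + 5.67×26 + 1.64×423 = 252.17 + 264 + 752.02 + 462.8 + 147.42 + 693.72 = 2572.13
Index = 2918.95 / 2572.13 × 100 = 113.4838

113.5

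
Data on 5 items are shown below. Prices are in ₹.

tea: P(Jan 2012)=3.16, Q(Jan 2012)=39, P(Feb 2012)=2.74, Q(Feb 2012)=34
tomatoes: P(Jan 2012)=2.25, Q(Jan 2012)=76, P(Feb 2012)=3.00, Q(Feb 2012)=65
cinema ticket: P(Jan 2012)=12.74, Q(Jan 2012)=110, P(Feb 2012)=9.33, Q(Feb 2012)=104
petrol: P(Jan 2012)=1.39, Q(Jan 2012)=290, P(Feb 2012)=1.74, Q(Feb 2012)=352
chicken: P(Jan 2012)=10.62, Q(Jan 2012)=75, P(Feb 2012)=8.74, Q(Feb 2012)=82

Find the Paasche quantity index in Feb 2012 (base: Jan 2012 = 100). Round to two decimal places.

Paasche quantity index uses current-period prices as weights.
ΣP(Feb 2012)·Q(Feb 2012) = 2.74×34 + 3.00×65 + 9.33×104 + 1.74×352 + 8.74×82 = 93.16 + 195 + 970.32 + 612.48 + 716.68 = 2587.64
ΣP(Feb 2012)·Q(Jan 2012) = 2.74×39 + 3.00×76 + 9.33×110 + 1.74×290 + 8.74×75 = 106.86 + 228 + 1026.3 + 504.6 + 655.5 = 2521.26
Index = 2587.64 / 2521.26 × 100 = 102.6328

102.63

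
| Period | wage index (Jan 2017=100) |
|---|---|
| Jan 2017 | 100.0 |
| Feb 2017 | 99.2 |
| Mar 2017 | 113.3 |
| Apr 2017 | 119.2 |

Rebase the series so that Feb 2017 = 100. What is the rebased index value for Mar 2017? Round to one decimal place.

114.2

Rebased(Mar 2017) = 113.3 / 99.2 × 100 = 114.2137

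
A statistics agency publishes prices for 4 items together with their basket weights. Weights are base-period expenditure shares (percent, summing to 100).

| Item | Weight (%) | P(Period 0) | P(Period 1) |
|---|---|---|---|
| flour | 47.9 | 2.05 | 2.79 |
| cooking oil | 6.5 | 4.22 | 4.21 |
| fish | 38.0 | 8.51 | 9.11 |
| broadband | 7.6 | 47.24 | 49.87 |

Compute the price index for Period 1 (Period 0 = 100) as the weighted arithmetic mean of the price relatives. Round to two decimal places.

120.38

flour: 47.9 × (2.79/2.05) = 47.9 × 1.360976 = 65.1907
cooking oil: 6.5 × (4.21/4.22) = 6.5 × 0.997630 = 6.4846
fish: 38.0 × (9.11/8.51) = 38.0 × 1.070505 = 40.6792
broadband: 7.6 × (49.87/47.24) = 7.6 × 1.055673 = 8.0231
Index = Σ wᵢ·(p₁ᵢ/p₀ᵢ) = 65.1907 + 6.4846 + 40.6792 + 8.0231 = 120.3776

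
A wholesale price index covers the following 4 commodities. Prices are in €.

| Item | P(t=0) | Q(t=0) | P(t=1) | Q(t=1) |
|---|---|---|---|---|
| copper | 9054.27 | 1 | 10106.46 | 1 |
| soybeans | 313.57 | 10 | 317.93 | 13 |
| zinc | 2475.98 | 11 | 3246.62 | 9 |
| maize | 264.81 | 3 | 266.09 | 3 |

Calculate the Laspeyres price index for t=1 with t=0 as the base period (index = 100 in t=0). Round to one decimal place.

123.8

Laspeyres price index uses base-period quantities as weights.
ΣP(t=1)·Q(t=0) = 10106.46×1 + 317.93×10 + 3246.62×11 + 266.09×3 = 10106.46 + 3179.3 + 35712.82 + 798.27 = 49796.85
ΣP(t=0)·Q(t=0) = 9054.27×1 + 313.57×10 + 2475.98×11 + 264.81×3 = 9054.27 + 3135.7 + 27235.78 + 794.43 = 40220.18
Index = 49796.85 / 40220.18 × 100 = 123.8106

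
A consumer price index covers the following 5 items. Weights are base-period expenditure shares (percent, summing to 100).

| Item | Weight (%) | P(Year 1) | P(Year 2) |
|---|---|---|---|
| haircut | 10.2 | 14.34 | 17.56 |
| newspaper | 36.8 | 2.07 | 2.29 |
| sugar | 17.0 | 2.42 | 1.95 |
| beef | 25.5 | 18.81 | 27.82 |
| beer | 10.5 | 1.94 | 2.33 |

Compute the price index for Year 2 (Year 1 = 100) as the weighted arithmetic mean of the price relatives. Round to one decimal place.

117.2

haircut: 10.2 × (17.56/14.34) = 10.2 × 1.224547 = 12.4904
newspaper: 36.8 × (2.29/2.07) = 36.8 × 1.106280 = 40.7111
sugar: 17.0 × (1.95/2.42) = 17.0 × 0.805785 = 13.6983
beef: 25.5 × (27.82/18.81) = 25.5 × 1.479001 = 37.7145
beer: 10.5 × (2.33/1.94) = 10.5 × 1.201031 = 12.6108
Index = Σ wᵢ·(p₁ᵢ/p₀ᵢ) = 12.4904 + 40.7111 + 13.6983 + 37.7145 + 12.6108 = 117.2252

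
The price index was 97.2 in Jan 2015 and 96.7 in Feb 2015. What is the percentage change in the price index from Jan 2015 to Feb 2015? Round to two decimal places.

-0.51%

Change = (96.7 − 97.2) / 97.2 × 100
       = -0.5 / 97.2 × 100 = -0.5144%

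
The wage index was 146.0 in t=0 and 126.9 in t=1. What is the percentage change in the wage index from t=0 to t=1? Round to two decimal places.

Change = (126.9 − 146.0) / 146.0 × 100
       = -19.1 / 146.0 × 100 = -13.0822%

-13.08%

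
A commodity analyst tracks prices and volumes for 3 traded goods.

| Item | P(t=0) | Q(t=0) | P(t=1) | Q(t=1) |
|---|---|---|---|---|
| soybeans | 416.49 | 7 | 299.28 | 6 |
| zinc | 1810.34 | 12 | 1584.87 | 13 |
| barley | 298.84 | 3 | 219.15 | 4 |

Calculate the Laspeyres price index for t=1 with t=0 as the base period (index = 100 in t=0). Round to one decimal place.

85.3

Laspeyres price index uses base-period quantities as weights.
ΣP(t=1)·Q(t=0) = 299.28×7 + 1584.87×12 + 219.15×3 = 2094.96 + 19018.44 + 657.45 = 21770.85
ΣP(t=0)·Q(t=0) = 416.49×7 + 1810.34×12 + 298.84×3 = 2915.43 + 21724.08 + 896.52 = 25536.03
Index = 21770.85 / 25536.03 × 100 = 85.2554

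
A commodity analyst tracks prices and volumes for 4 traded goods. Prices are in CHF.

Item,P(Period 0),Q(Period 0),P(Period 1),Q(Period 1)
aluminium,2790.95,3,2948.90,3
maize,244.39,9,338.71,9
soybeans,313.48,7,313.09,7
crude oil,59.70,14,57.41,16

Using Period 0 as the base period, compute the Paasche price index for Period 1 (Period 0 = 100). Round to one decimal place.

109.4

Paasche price index uses current-period quantities as weights.
ΣP(Period 1)·Q(Period 1) = 2948.90×3 + 338.71×9 + 313.09×7 + 57.41×16 = 8846.7 + 3048.39 + 2191.63 + 918.56 = 15005.28
ΣP(Period 0)·Q(Period 1) = 2790.95×3 + 244.39×9 + 313.48×7 + 59.70×16 = 8372.85 + 2199.51 + 2194.36 + 955.2 = 13721.92
Index = 15005.28 / 13721.92 × 100 = 109.3526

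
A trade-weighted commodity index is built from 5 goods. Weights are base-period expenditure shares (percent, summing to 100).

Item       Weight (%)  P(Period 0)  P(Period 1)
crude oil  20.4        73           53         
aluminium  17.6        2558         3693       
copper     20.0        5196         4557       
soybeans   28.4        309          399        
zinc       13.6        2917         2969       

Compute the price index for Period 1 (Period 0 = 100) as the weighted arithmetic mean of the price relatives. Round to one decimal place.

crude oil: 20.4 × (53/73) = 20.4 × 0.726027 = 14.8110
aluminium: 17.6 × (3693/2558) = 17.6 × 1.443706 = 25.4092
copper: 20.0 × (4557/5196) = 20.0 × 0.877021 = 17.5404
soybeans: 28.4 × (399/309) = 28.4 × 1.291262 = 36.6718
zinc: 13.6 × (2969/2917) = 13.6 × 1.017827 = 13.8424
Index = Σ wᵢ·(p₁ᵢ/p₀ᵢ) = 14.8110 + 25.4092 + 17.5404 + 36.6718 + 13.8424 = 108.2749

108.3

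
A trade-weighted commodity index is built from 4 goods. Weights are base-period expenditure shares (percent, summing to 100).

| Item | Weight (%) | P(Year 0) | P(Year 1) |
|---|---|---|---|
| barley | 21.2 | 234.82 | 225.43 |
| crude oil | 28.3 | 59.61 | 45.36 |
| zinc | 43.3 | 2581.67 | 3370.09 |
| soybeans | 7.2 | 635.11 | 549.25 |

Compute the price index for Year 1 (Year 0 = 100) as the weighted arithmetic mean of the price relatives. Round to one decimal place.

104.6

barley: 21.2 × (225.43/234.82) = 21.2 × 0.960012 = 20.3523
crude oil: 28.3 × (45.36/59.61) = 28.3 × 0.760946 = 21.5348
zinc: 43.3 × (3370.09/2581.67) = 43.3 × 1.305391 = 56.5235
soybeans: 7.2 × (549.25/635.11) = 7.2 × 0.864811 = 6.2266
Index = Σ wᵢ·(p₁ᵢ/p₀ᵢ) = 20.3523 + 21.5348 + 56.5235 + 6.2266 = 104.6371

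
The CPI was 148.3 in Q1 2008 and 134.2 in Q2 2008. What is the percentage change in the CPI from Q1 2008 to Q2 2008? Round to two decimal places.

Change = (134.2 − 148.3) / 148.3 × 100
       = -14.1 / 148.3 × 100 = -9.5078%

-9.51%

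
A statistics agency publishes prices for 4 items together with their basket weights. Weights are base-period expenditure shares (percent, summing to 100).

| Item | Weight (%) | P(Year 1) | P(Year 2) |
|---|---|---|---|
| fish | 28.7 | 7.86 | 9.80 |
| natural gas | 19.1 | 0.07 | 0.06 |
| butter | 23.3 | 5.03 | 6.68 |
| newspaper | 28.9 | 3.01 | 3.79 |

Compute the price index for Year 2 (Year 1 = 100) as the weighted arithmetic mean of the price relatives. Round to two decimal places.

119.49

fish: 28.7 × (9.80/7.86) = 28.7 × 1.246819 = 35.7837
natural gas: 19.1 × (0.06/0.07) = 19.1 × 0.857143 = 16.3714
butter: 23.3 × (6.68/5.03) = 23.3 × 1.328032 = 30.9431
newspaper: 28.9 × (3.79/3.01) = 28.9 × 1.259136 = 36.3890
Index = Σ wᵢ·(p₁ᵢ/p₀ᵢ) = 35.7837 + 16.3714 + 30.9431 + 36.3890 = 119.4873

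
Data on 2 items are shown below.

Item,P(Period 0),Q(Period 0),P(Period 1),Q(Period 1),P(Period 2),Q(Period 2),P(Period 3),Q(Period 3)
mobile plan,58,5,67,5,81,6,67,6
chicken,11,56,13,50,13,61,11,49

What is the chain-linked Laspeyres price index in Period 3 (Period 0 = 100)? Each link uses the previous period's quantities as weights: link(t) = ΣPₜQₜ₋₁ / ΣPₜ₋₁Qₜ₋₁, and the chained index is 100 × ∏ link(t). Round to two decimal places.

105.43

Link Period 0→Period 1:
ΣP(Period 1)Q(Period 0) = 67×5 + 13×56 = 335 + 728 = 1063
ΣP(Period 0)Q(Period 0) = 58×5 + 11×56 = 290 + 616 = 906
link = 1063/906 = 1.173289
Link Period 1→Period 2:
ΣP(Period 2)Q(Period 1) = 81×5 + 13×50 = 405 + 650 = 1055
ΣP(Period 1)Q(Period 1) = 67×5 + 13×50 = 335 + 650 = 985
link = 1055/985 = 1.071066
Link Period 2→Period 3:
ΣP(Period 3)Q(Period 2) = 67×6 + 11×61 = 402 + 671 = 1073
ΣP(Period 2)Q(Period 2) = 81×6 + 13×61 = 486 + 793 = 1279
link = 1073/1279 = 0.838937
Chained index = 100 × 1.173289 × 1.071066 × 0.838937 = 105.4267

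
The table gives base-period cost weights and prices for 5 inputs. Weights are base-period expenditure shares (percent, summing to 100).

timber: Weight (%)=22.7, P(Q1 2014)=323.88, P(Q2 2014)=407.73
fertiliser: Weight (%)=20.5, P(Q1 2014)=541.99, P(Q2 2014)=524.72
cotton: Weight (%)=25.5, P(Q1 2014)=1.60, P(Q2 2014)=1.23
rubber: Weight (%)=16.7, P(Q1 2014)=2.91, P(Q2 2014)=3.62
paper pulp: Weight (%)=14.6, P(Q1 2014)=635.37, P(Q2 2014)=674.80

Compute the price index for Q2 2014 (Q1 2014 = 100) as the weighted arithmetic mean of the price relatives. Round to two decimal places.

timber: 22.7 × (407.73/323.88) = 22.7 × 1.258892 = 28.5769
fertiliser: 20.5 × (524.72/541.99) = 20.5 × 0.968136 = 19.8468
cotton: 25.5 × (1.23/1.60) = 25.5 × 0.768750 = 19.6031
rubber: 16.7 × (3.62/2.91) = 16.7 × 1.243986 = 20.7746
paper pulp: 14.6 × (674.80/635.37) = 14.6 × 1.062058 = 15.5061
Index = Σ wᵢ·(p₁ᵢ/p₀ᵢ) = 28.5769 + 19.8468 + 19.6031 + 20.7746 + 15.5061 = 104.3074

104.31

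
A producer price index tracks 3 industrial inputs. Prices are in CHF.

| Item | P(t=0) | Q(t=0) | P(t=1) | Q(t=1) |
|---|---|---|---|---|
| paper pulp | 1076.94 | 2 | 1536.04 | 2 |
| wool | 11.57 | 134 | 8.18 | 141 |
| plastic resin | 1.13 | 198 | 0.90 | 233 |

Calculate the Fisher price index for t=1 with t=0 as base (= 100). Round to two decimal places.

Laspeyres component (base-period weights):
ΣP(t=1)Q(t=0) = 1536.04×2 + 8.18×134 + 0.90×198 = 3072.08 + 1096.12 + 178.2 = 4346.4
ΣP(t=0)Q(t=0) = 1076.94×2 + 11.57×134 + 1.13×198 = 2153.88 + 1550.38 + 223.74 = 3928
L = 4346.4 / 3928 × 100 = 110.6517
Paasche component (current-period weights):
ΣP(t=1)Q(t=1) = 1536.04×2 + 8.18×141 + 0.90×233 = 3072.08 + 1153.38 + 209.7 = 4435.16
ΣP(t=0)Q(t=1) = 1076.94×2 + 11.57×141 + 1.13×233 = 2153.88 + 1631.37 + 263.29 = 4048.54
P = 4435.16 / 4048.54 × 100 = 109.5496
Fisher = √(L × P) = √(110.6517 × 109.5496) = 110.0993

110.10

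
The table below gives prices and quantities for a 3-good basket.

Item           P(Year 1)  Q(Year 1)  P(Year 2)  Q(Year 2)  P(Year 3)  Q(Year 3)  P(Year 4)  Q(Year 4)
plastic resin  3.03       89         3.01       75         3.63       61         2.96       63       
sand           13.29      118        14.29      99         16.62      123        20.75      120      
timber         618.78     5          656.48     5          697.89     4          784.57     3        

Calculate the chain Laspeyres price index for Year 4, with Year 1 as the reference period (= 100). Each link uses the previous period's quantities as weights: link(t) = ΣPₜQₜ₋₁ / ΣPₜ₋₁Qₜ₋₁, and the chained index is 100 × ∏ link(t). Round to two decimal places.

Link Year 1→Year 2:
ΣP(Year 2)Q(Year 1) = 3.01×89 + 14.29×118 + 656.48×5 = 267.89 + 1686.22 + 3282.4 = 5236.51
ΣP(Year 1)Q(Year 1) = 3.03×89 + 13.29×118 + 618.78×5 = 269.67 + 1568.22 + 3093.9 = 4931.79
link = 5236.51/4931.79 = 1.061787
Link Year 2→Year 3:
ΣP(Year 3)Q(Year 2) = 3.63×75 + 16.62×99 + 697.89×5 = 272.25 + 1645.38 + 3489.45 = 5407.08
ΣP(Year 2)Q(Year 2) = 3.01×75 + 14.29×99 + 656.48×5 = 225.75 + 1414.71 + 3282.4 = 4922.86
link = 5407.08/4922.86 = 1.098362
Link Year 3→Year 4:
ΣP(Year 4)Q(Year 3) = 2.96×61 + 20.75×123 + 784.57×4 = 180.56 + 2552.25 + 3138.28 = 5871.09
ΣP(Year 3)Q(Year 3) = 3.63×61 + 16.62×123 + 697.89×4 = 221.43 + 2044.26 + 2791.56 = 5057.25
link = 5871.09/5057.25 = 1.160925
Chained index = 100 × 1.061787 × 1.098362 × 1.160925 = 135.3901

135.39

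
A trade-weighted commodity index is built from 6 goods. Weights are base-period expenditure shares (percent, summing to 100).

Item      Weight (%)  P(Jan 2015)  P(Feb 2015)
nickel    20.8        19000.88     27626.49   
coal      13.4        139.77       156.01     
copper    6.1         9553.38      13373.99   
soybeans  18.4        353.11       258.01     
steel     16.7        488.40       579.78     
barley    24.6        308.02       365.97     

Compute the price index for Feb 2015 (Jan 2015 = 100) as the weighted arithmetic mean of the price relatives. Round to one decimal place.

nickel: 20.8 × (27626.49/19000.88) = 20.8 × 1.453958 = 30.2423
coal: 13.4 × (156.01/139.77) = 13.4 × 1.116191 = 14.9570
copper: 6.1 × (13373.99/9553.38) = 6.1 × 1.399922 = 8.5395
soybeans: 18.4 × (258.01/353.11) = 18.4 × 0.730679 = 13.4445
steel: 16.7 × (579.78/488.40) = 16.7 × 1.187101 = 19.8246
barley: 24.6 × (365.97/308.02) = 24.6 × 1.188137 = 29.2282
Index = Σ wᵢ·(p₁ᵢ/p₀ᵢ) = 30.2423 + 14.9570 + 8.5395 + 13.4445 + 19.8246 + 29.2282 = 116.2361

116.2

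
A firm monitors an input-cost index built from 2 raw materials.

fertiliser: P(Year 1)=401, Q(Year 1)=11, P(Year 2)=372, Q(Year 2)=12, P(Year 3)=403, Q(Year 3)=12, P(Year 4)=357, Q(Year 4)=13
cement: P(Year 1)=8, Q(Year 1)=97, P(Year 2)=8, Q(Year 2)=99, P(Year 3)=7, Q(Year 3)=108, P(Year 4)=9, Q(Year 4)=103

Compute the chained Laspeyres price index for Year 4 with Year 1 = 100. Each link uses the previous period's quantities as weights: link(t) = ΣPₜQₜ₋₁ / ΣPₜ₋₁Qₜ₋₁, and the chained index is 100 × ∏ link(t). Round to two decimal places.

92.79

Link Year 1→Year 2:
ΣP(Year 2)Q(Year 1) = 372×11 + 8×97 = 4092 + 776 = 4868
ΣP(Year 1)Q(Year 1) = 401×11 + 8×97 = 4411 + 776 = 5187
link = 4868/5187 = 0.938500
Link Year 2→Year 3:
ΣP(Year 3)Q(Year 2) = 403×12 + 7×99 = 4836 + 693 = 5529
ΣP(Year 2)Q(Year 2) = 372×12 + 8×99 = 4464 + 792 = 5256
link = 5529/5256 = 1.051941
Link Year 3→Year 4:
ΣP(Year 4)Q(Year 3) = 357×12 + 9×108 = 4284 + 972 = 5256
ΣP(Year 3)Q(Year 3) = 403×12 + 7×108 = 4836 + 756 = 5592
link = 5256/5592 = 0.939914
Chained index = 100 × 0.938500 × 1.051941 × 0.939914 = 92.7927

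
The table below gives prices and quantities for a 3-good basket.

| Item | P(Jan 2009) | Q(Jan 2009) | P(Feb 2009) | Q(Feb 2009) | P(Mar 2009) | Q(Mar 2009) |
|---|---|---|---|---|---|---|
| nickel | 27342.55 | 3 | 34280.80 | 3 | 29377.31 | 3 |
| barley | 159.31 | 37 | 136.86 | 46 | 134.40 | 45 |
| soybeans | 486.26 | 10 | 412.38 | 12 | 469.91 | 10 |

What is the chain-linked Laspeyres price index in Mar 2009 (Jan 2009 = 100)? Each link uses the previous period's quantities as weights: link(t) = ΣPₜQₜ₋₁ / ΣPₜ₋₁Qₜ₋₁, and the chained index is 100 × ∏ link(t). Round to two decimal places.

105.78

Link Jan 2009→Feb 2009:
ΣP(Feb 2009)Q(Jan 2009) = 34280.80×3 + 136.86×37 + 412.38×10 = 102842.4 + 5063.82 + 4123.8 = 112030.02
ΣP(Jan 2009)Q(Jan 2009) = 27342.55×3 + 159.31×37 + 486.26×10 = 82027.65 + 5894.47 + 4862.6 = 92784.72
link = 112030.02/92784.72 = 1.207419
Link Feb 2009→Mar 2009:
ΣP(Mar 2009)Q(Feb 2009) = 29377.31×3 + 134.40×46 + 469.91×12 = 88131.93 + 6182.4 + 5638.92 = 99953.25
ΣP(Feb 2009)Q(Feb 2009) = 34280.80×3 + 136.86×46 + 412.38×12 = 102842.4 + 6295.56 + 4948.56 = 114086.52
link = 99953.25/114086.52 = 0.876118
Chained index = 100 × 1.207419 × 0.876118 = 105.7841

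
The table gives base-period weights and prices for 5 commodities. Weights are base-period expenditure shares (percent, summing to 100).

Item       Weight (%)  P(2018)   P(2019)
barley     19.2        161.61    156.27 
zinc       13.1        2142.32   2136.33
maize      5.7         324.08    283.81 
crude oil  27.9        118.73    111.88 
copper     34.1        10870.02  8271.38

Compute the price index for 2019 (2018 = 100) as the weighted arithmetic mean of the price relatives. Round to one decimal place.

barley: 19.2 × (156.27/161.61) = 19.2 × 0.966957 = 18.5656
zinc: 13.1 × (2136.33/2142.32) = 13.1 × 0.997204 = 13.0634
maize: 5.7 × (283.81/324.08) = 5.7 × 0.875741 = 4.9917
crude oil: 27.9 × (111.88/118.73) = 27.9 × 0.942306 = 26.2903
copper: 34.1 × (8271.38/10870.02) = 34.1 × 0.760935 = 25.9479
Index = Σ wᵢ·(p₁ᵢ/p₀ᵢ) = 18.5656 + 13.0634 + 4.9917 + 26.2903 + 25.9479 = 88.8589

88.9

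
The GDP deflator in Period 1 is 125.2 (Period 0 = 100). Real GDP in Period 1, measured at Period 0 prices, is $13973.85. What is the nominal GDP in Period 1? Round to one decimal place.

17495.3

Nominal = Real × (Index/100) = 13973.85 × (125.2/100)
        = 13973.85 × 1.252 = 17495.2602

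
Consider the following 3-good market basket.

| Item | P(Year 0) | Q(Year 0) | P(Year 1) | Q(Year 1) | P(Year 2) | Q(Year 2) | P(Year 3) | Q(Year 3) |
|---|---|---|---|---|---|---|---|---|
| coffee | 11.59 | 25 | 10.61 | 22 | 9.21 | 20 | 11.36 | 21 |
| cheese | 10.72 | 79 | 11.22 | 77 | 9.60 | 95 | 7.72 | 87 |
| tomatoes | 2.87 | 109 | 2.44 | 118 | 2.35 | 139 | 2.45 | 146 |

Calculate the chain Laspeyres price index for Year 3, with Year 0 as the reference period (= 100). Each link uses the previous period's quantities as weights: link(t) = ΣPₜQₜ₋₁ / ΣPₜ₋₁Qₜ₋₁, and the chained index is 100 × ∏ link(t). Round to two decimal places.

Link Year 0→Year 1:
ΣP(Year 1)Q(Year 0) = 10.61×25 + 11.22×79 + 2.44×109 = 265.25 + 886.38 + 265.96 = 1417.59
ΣP(Year 0)Q(Year 0) = 11.59×25 + 10.72×79 + 2.87×109 = 289.75 + 846.88 + 312.83 = 1449.46
link = 1417.59/1449.46 = 0.978013
Link Year 1→Year 2:
ΣP(Year 2)Q(Year 1) = 9.21×22 + 9.60×77 + 2.35×118 = 202.62 + 739.2 + 277.3 = 1219.12
ΣP(Year 1)Q(Year 1) = 10.61×22 + 11.22×77 + 2.44×118 = 233.42 + 863.94 + 287.92 = 1385.28
link = 1219.12/1385.28 = 0.880053
Link Year 2→Year 3:
ΣP(Year 3)Q(Year 2) = 11.36×20 + 7.72×95 + 2.45×139 = 227.2 + 733.4 + 340.55 = 1301.15
ΣP(Year 2)Q(Year 2) = 9.21×20 + 9.60×95 + 2.35×139 = 184.2 + 912 + 326.65 = 1422.85
link = 1301.15/1422.85 = 0.914467
Chained index = 100 × 0.978013 × 0.880053 × 0.914467 = 78.7085

78.71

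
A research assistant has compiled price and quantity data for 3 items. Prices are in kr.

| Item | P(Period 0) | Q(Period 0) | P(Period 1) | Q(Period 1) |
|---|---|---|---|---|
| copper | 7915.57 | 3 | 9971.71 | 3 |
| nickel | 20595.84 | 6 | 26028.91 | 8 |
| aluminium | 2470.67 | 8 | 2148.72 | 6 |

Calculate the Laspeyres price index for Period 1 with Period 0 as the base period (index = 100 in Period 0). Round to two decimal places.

Laspeyres price index uses base-period quantities as weights.
ΣP(Period 1)·Q(Period 0) = 9971.71×3 + 26028.91×6 + 2148.72×8 = 29915.13 + 156173.46 + 17189.76 = 203278.35
ΣP(Period 0)·Q(Period 0) = 7915.57×3 + 20595.84×6 + 2470.67×8 = 23746.71 + 123575.04 + 19765.36 = 167087.11
Index = 203278.35 / 167087.11 × 100 = 121.6601

121.66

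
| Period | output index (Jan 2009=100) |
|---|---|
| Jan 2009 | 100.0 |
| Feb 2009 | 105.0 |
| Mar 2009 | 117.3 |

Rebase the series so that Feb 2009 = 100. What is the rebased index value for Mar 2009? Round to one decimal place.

111.7

Rebased(Mar 2009) = 117.3 / 105.0 × 100 = 111.7143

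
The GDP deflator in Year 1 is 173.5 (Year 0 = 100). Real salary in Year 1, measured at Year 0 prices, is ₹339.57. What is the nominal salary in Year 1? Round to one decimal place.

589.2

Nominal = Real × (Index/100) = 339.57 × (173.5/100)
        = 339.57 × 1.735 = 589.1540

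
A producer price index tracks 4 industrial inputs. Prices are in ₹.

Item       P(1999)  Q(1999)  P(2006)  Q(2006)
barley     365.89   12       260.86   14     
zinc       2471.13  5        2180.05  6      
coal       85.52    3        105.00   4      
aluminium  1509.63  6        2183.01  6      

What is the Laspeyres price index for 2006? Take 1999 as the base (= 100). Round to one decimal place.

Laspeyres price index uses base-period quantities as weights.
ΣP(2006)·Q(1999) = 260.86×12 + 2180.05×5 + 105.00×3 + 2183.01×6 = 3130.32 + 10900.25 + 315 + 13098.06 = 27443.63
ΣP(1999)·Q(1999) = 365.89×12 + 2471.13×5 + 85.52×3 + 1509.63×6 = 4390.68 + 12355.65 + 256.56 + 9057.78 = 26060.67
Index = 27443.63 / 26060.67 × 100 = 105.3067

105.3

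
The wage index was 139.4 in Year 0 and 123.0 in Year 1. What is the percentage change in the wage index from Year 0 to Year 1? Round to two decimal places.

Change = (123.0 − 139.4) / 139.4 × 100
       = -16.4 / 139.4 × 100 = -11.7647%

-11.76%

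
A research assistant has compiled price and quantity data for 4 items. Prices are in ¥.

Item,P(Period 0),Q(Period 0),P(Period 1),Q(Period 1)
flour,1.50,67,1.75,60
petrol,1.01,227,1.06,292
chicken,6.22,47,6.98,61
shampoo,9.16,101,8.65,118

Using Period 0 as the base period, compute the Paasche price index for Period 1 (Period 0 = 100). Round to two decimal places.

Paasche price index uses current-period quantities as weights.
ΣP(Period 1)·Q(Period 1) = 1.75×60 + 1.06×292 + 6.98×61 + 8.65×118 = 105 + 309.52 + 425.78 + 1020.7 = 1861
ΣP(Period 0)·Q(Period 1) = 1.50×60 + 1.01×292 + 6.22×61 + 9.16×118 = 90 + 294.92 + 379.42 + 1080.88 = 1845.22
Index = 1861 / 1845.22 × 100 = 100.8552

100.86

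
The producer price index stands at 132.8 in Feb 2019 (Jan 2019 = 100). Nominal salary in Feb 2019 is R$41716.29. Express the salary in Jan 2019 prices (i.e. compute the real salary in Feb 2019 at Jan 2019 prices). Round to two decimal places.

31412.87

Real = Nominal ÷ (Index/100) = 41716.29 ÷ (132.8/100)
     = 41716.29 ÷ 1.328 = 31412.8690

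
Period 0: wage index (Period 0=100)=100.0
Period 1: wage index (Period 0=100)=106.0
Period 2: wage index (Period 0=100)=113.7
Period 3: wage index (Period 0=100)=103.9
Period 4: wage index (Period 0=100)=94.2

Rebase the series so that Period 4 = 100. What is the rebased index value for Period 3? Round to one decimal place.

110.3

Rebased(Period 3) = 103.9 / 94.2 × 100 = 110.2972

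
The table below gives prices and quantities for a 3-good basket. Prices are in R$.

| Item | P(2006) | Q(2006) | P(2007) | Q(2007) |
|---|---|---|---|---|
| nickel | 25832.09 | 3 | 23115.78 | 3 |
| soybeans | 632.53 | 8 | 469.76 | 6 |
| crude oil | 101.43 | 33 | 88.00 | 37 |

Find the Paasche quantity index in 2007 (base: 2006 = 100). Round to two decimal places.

Paasche quantity index uses current-period prices as weights.
ΣP(2007)·Q(2007) = 23115.78×3 + 469.76×6 + 88.00×37 = 69347.34 + 2818.56 + 3256 = 75421.9
ΣP(2007)·Q(2006) = 23115.78×3 + 469.76×8 + 88.00×33 = 69347.34 + 3758.08 + 2904 = 76009.42
Index = 75421.9 / 76009.42 × 100 = 99.2270

99.23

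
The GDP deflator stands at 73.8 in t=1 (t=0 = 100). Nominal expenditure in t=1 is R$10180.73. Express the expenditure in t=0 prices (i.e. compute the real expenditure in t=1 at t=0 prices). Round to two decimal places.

13795.03

Real = Nominal ÷ (Index/100) = 10180.73 ÷ (73.8/100)
     = 10180.73 ÷ 0.738 = 13795.0271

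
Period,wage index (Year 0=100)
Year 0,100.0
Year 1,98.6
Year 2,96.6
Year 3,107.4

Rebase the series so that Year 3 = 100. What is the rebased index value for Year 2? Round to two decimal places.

89.94

Rebased(Year 2) = 96.6 / 107.4 × 100 = 89.9441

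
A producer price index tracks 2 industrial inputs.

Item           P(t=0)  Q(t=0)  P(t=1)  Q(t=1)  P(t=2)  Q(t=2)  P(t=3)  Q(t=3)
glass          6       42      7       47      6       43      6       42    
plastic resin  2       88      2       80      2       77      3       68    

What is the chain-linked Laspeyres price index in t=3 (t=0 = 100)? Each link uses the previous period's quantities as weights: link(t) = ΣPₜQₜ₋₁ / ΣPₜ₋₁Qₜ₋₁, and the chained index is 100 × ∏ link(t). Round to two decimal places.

Link t=0→t=1:
ΣP(t=1)Q(t=0) = 7×42 + 2×88 = 294 + 176 = 470
ΣP(t=0)Q(t=0) = 6×42 + 2×88 = 252 + 176 = 428
link = 470/428 = 1.098131
Link t=1→t=2:
ΣP(t=2)Q(t=1) = 6×47 + 2×80 = 282 + 160 = 442
ΣP(t=1)Q(t=1) = 7×47 + 2×80 = 329 + 160 = 489
link = 442/489 = 0.903885
Link t=2→t=3:
ΣP(t=3)Q(t=2) = 6×43 + 3×77 = 258 + 231 = 489
ΣP(t=2)Q(t=2) = 6×43 + 2×77 = 258 + 154 = 412
link = 489/412 = 1.186893
Chained index = 100 × 1.098131 × 0.903885 × 1.186893 = 117.8092

117.81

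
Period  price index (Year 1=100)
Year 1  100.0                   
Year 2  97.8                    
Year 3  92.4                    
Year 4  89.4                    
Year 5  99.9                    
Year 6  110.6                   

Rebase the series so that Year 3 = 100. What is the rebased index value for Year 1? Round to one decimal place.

108.2

Rebased(Year 1) = 100.0 / 92.4 × 100 = 108.2251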